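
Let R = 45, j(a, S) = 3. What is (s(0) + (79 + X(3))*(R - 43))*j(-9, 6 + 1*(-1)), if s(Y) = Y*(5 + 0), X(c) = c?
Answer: 492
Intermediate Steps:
s(Y) = 5*Y (s(Y) = Y*5 = 5*Y)
(s(0) + (79 + X(3))*(R - 43))*j(-9, 6 + 1*(-1)) = (5*0 + (79 + 3)*(45 - 43))*3 = (0 + 82*2)*3 = (0 + 164)*3 = 164*3 = 492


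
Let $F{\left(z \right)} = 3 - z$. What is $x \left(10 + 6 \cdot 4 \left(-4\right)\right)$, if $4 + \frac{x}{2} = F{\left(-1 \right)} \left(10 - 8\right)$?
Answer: $-688$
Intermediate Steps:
$x = 8$ ($x = -8 + 2 \left(3 - -1\right) \left(10 - 8\right) = -8 + 2 \left(3 + 1\right) 2 = -8 + 2 \cdot 4 \cdot 2 = -8 + 2 \cdot 8 = -8 + 16 = 8$)
$x \left(10 + 6 \cdot 4 \left(-4\right)\right) = 8 \left(10 + 6 \cdot 4 \left(-4\right)\right) = 8 \left(10 + 24 \left(-4\right)\right) = 8 \left(10 - 96\right) = 8 \left(-86\right) = -688$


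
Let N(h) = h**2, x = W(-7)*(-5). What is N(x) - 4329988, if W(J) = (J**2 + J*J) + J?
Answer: -4122963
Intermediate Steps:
W(J) = J + 2*J**2 (W(J) = (J**2 + J**2) + J = 2*J**2 + J = J + 2*J**2)
x = -455 (x = -7*(1 + 2*(-7))*(-5) = -7*(1 - 14)*(-5) = -7*(-13)*(-5) = 91*(-5) = -455)
N(x) - 4329988 = (-455)**2 - 4329988 = 207025 - 4329988 = -4122963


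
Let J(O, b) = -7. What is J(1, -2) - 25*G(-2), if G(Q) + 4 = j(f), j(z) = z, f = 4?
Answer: -7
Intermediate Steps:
G(Q) = 0 (G(Q) = -4 + 4 = 0)
J(1, -2) - 25*G(-2) = -7 - 25*0 = -7 + 0 = -7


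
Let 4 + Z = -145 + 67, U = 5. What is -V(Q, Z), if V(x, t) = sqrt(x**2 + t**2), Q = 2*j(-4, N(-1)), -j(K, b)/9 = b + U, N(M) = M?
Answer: -2*sqrt(2977) ≈ -109.12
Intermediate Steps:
j(K, b) = -45 - 9*b (j(K, b) = -9*(b + 5) = -9*(5 + b) = -45 - 9*b)
Z = -82 (Z = -4 + (-145 + 67) = -4 - 78 = -82)
Q = -72 (Q = 2*(-45 - 9*(-1)) = 2*(-45 + 9) = 2*(-36) = -72)
V(x, t) = sqrt(t**2 + x**2)
-V(Q, Z) = -sqrt((-82)**2 + (-72)**2) = -sqrt(6724 + 5184) = -sqrt(11908) = -2*sqrt(2977)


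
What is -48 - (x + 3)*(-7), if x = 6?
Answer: 15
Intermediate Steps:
-48 - (x + 3)*(-7) = -48 - (6 + 3)*(-7) = -48 - 9*(-7) = -48 - 1*(-63) = -48 + 63 = 15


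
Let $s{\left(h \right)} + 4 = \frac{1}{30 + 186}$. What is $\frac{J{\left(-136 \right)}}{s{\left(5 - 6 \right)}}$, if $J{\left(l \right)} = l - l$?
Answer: $0$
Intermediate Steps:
$J{\left(l \right)} = 0$
$s{\left(h \right)} = - \frac{863}{216}$ ($s{\left(h \right)} = -4 + \frac{1}{30 + 186} = -4 + \frac{1}{216} = - \frac{863}{216}$)
$\frac{J{\left(-136 \right)}}{s{\left(5 - 6 \right)}} = \frac{0}{- \frac{863}{216}} = 0 \left(- \frac{216}{863}\right) = 0$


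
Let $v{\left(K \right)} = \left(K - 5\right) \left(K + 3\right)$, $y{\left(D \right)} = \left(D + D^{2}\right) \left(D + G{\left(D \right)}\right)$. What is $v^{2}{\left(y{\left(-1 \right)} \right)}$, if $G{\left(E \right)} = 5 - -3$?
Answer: $225$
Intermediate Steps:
$G{\left(E \right)} = 8$ ($G{\left(E \right)} = 5 + 3 = 8$)
$y{\left(D \right)} = \left(8 + D\right) \left(D + D^{2}\right)$ ($y{\left(D \right)} = \left(D + D^{2}\right) \left(D + 8\right) = \left(D + D^{2}\right) \left(8 + D\right) = \left(8 + D\right) \left(D + D^{2}\right)$)
$v{\left(K \right)} = \left(-5 + K\right) \left(3 + K\right)$
$v^{2}{\left(y{\left(-1 \right)} \right)} = \left(-15 + \left(- (8 + \left(-1\right)^{2} + 9 \left(-1\right))\right)^{2} - 2 \left(- (8 + \left(-1\right)^{2} + 9 \left(-1\right))\right)\right)^{2} = \left(-15 + \left(- (8 + 1 - 9)\right)^{2} - 2 \left(- (8 + 1 - 9)\right)\right)^{2} = \left(-15 + \left(\left(-1\right) 0\right)^{2} - 2 \left(\left(-1\right) 0\right)\right)^{2} = \left(-15 + 0^{2} - 0\right)^{2} = \left(-15 + 0 + 0\right)^{2} = \left(-15\right)^{2} = 225$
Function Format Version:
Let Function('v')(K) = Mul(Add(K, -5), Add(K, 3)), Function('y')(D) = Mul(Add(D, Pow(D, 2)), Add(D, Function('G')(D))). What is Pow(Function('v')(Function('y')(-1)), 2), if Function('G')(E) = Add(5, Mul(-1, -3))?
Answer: 225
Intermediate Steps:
Function('G')(E) = 8 (Function('G')(E) = Add(5, 3) = 8)
Function('y')(D) = Mul(Add(8, D), Add(D, Pow(D, 2))) (Function('y')(D) = Mul(Add(D, Pow(D, 2)), Add(D, 8)) = Mul(Add(D, Pow(D, 2)), Add(8, D)) = Mul(Add(8, D), Add(D, Pow(D, 2))))
Function('v')(K) = Mul(Add(-5, K), Add(3, K))
Pow(Function('v')(Function('y')(-1)), 2) = Pow(Add(-15, Pow(Mul(-1, Add(8, Pow(-1, 2), Mul(9, -1))), 2), Mul(-2, Mul(-1, Add(8, Pow(-1, 2), Mul(9, -1))))), 2) = Pow(Add(-15, Pow(Mul(-1, Add(8, 1, -9)), 2), Mul(-2, Mul(-1, Add(8, 1, -9)))), 2) = Pow(Add(-15, Pow(Mul(-1, 0), 2), Mul(-2, Mul(-1, 0))), 2) = Pow(Add(-15, Pow(0, 2), Mul(-2, 0)), 2) = Pow(Add(-15, 0, 0), 2) = Pow(-15, 2) = 225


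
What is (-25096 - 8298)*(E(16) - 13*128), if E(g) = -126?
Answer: 59775260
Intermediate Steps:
(-25096 - 8298)*(E(16) - 13*128) = (-25096 - 8298)*(-126 - 13*128) = -33394*(-126 - 1664) = -33394*(-1790) = 59775260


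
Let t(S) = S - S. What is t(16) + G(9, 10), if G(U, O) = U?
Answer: 9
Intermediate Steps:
t(S) = 0
t(16) + G(9, 10) = 0 + 9 = 9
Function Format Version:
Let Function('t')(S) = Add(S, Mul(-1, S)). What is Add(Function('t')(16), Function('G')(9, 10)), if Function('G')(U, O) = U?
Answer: 9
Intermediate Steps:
Function('t')(S) = 0
Add(Function('t')(16), Function('G')(9, 10)) = Add(0, 9) = 9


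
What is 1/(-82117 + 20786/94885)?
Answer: -94885/7791650759 ≈ -1.2178e-5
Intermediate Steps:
1/(-82117 + 20786/94885) = 1/(-7791650759/94885) = -94885/7791650759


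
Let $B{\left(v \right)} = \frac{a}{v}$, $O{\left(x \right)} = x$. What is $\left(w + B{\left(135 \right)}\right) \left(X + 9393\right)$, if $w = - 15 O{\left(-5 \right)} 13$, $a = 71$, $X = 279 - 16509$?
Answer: $- \frac{300135184}{45} \approx -6.6697 \cdot 10^{6}$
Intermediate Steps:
$X = -16230$
$B{\left(v \right)} = \frac{71}{v}$
$w = 975$ ($w = \left(-15\right) \left(-5\right) 13 = 75 \cdot 13 = 975$)
$\left(w + B{\left(135 \right)}\right) \left(X + 9393\right) = \left(975 + \frac{71}{135}\right) \left(-16230 + 9393\right) = \left(975 + 71 \cdot \frac{1}{135}\right) \left(-6837\right) = \left(975 + \frac{71}{135}\right) \left(-6837\right) = \frac{131696}{135} \left(-6837\right) = - \frac{300135184}{45}$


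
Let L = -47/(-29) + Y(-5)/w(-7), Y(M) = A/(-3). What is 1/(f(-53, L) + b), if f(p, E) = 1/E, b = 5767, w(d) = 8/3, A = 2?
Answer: 159/917069 ≈ 0.00017338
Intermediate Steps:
Y(M) = -⅔ (Y(M) = 2/(-3) = 2*(-⅓) = -⅔)
w(d) = 8/3 (w(d) = 8*(⅓) = 8/3)
L = 159/116 (L = -47/(-29) - 2/(3*8/3) = -47*(-1/29) - ⅔*3/8 = 47/29 - ¼ = 159/116 ≈ 1.3707)
1/(f(-53, L) + b) = 1/(1/(159/116) + 5767) = 1/(116/159 + 5767) = 1/(917069/159) = 159/917069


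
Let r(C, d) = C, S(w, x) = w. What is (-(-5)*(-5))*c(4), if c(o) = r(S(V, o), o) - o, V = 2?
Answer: 50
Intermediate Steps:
c(o) = 2 - o
(-(-5)*(-5))*c(4) = (-(-5)*(-5))*(2 - 1*4) = (-5*5)*(2 - 4) = -25*(-2) = 50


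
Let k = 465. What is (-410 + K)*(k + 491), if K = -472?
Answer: -843192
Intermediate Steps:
(-410 + K)*(k + 491) = (-410 - 472)*(465 + 491) = -882*956 = -843192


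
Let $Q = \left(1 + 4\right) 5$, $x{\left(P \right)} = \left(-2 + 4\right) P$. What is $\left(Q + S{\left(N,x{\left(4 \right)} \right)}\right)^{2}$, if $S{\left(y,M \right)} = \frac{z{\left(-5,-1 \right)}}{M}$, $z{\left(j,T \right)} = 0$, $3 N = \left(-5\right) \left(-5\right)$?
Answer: $625$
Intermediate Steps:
$N = \frac{25}{3}$ ($N = \frac{\left(-5\right) \left(-5\right)}{3} = \frac{1}{3} \cdot 25 = \frac{25}{3} \approx 8.3333$)
$x{\left(P \right)} = 2 P$
$S{\left(y,M \right)} = 0$ ($S{\left(y,M \right)} = \frac{0}{M} = 0$)
$Q = 25$ ($Q = 5 \cdot 5 = 25$)
$\left(Q + S{\left(N,x{\left(4 \right)} \right)}\right)^{2} = \left(25 + 0\right)^{2} = 25^{2} = 625$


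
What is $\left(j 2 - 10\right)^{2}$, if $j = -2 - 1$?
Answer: $256$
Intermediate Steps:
$j = -3$
$\left(j 2 - 10\right)^{2} = \left(\left(-3\right) 2 - 10\right)^{2} = \left(-6 - 10\right)^{2} = \left(-16\right)^{2} = 256$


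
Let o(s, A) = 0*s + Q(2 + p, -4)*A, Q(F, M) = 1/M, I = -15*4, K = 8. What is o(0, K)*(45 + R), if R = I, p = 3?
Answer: 30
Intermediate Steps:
I = -60
R = -60
o(s, A) = -A/4 (o(s, A) = 0*s + A/(-4) = 0 - A/4 = -A/4)
o(0, K)*(45 + R) = (-¼*8)*(45 - 60) = -2*(-15) = 30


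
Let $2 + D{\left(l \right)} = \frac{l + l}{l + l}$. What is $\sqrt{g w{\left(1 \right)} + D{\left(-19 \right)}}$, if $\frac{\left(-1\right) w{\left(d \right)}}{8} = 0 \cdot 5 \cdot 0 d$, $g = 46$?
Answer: $i \approx 1.0 i$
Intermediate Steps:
$D{\left(l \right)} = -1$ ($D{\left(l \right)} = -2 + \frac{l + l}{l + l} = -2 + \frac{2 l}{2 l} = -2 + 2 l \frac{1}{2 l} = -2 + 1 = -1$)
$w{\left(d \right)} = 0$ ($w{\left(d \right)} = - 8 \cdot 0 \cdot 5 \cdot 0 d = - 8 \cdot 0 \cdot 0 d = - 8 \cdot 0 d = \left(-8\right) 0 = 0$)
$\sqrt{g w{\left(1 \right)} + D{\left(-19 \right)}} = \sqrt{46 \cdot 0 - 1} = \sqrt{0 - 1} = \sqrt{-1} = i$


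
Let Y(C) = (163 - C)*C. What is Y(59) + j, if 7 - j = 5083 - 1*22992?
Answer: 24052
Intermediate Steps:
Y(C) = C*(163 - C)
j = 17916 (j = 7 - (5083 - 1*22992) = 7 - (5083 - 22992) = 7 - 1*(-17909) = 7 + 17909 = 17916)
Y(59) + j = 59*(163 - 1*59) + 17916 = 59*(163 - 59) + 17916 = 59*104 + 17916 = 6136 + 17916 = 24052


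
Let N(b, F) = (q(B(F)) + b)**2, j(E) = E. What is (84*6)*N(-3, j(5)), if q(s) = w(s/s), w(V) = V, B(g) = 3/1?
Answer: 2016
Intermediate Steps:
B(g) = 3 (B(g) = 3*1 = 3)
q(s) = 1 (q(s) = s/s = 1)
N(b, F) = (1 + b)**2
(84*6)*N(-3, j(5)) = (84*6)*(1 - 3)**2 = 504*(-2)**2 = 504*4 = 2016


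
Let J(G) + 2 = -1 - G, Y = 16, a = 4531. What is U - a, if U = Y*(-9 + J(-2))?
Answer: -4691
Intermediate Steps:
J(G) = -3 - G (J(G) = -2 + (-1 - G) = -3 - G)
U = -160 (U = 16*(-9 + (-3 - 1*(-2))) = 16*(-9 + (-3 + 2)) = 16*(-9 - 1) = 16*(-10) = -160)
U - a = -160 - 1*4531 = -160 - 4531 = -4691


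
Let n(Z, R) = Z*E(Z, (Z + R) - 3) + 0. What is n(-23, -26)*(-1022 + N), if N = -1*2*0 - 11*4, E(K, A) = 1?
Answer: 24518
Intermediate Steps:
n(Z, R) = Z (n(Z, R) = Z*1 + 0 = Z + 0 = Z)
N = -44 (N = -2*0 - 44 = 0 - 44 = -44)
n(-23, -26)*(-1022 + N) = -23*(-1022 - 44) = -23*(-1066) = 24518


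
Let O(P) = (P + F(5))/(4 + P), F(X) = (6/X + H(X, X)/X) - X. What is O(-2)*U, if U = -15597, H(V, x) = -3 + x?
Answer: 421119/10 ≈ 42112.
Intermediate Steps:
F(X) = -X + 6/X + (-3 + X)/X (F(X) = (6/X + (-3 + X)/X) - X = -X + 6/X + (-3 + X)/X)
O(P) = (-17/5 + P)/(4 + P) (O(P) = (P + (1 - 1*5 + 3/5))/(4 + P) = (P + (1 - 5 + 3*(1/5)))/(4 + P) = (P + (1 - 5 + 3/5))/(4 + P) = (P - 17/5)/(4 + P) = (-17/5 + P)/(4 + P))
O(-2)*U = ((-17/5 - 2)/(4 - 2))*(-15597) = (-27/5/2)*(-15597) = ((1/2)*(-27/5))*(-15597) = -27/10*(-15597) = 421119/10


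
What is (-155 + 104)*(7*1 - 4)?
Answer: -153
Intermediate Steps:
(-155 + 104)*(7*1 - 4) = -51*(7 - 4) = -51*3 = -153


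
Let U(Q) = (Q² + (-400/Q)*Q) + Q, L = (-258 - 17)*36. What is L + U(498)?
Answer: 238202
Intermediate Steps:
L = -9900 (L = -275*36 = -9900)
U(Q) = -400 + Q + Q² (U(Q) = (Q² - 400) + Q = (-400 + Q²) + Q = -400 + Q + Q²)
L + U(498) = -9900 + (-400 + 498 + 498²) = -9900 + (-400 + 498 + 248004) = -9900 + 248102 = 238202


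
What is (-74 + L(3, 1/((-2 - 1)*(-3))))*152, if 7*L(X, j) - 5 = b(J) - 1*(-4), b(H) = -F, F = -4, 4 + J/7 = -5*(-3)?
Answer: -76760/7 ≈ -10966.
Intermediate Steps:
J = 77 (J = -28 + 7*(-5*(-3)) = -28 + 7*15 = -28 + 105 = 77)
b(H) = 4 (b(H) = -1*(-4) = 4)
L(X, j) = 13/7 (L(X, j) = 5/7 + (4 - 1*(-4))/7 = 5/7 + (4 + 4)/7 = 5/7 + (⅐)*8 = 5/7 + 8/7 = 13/7)
(-74 + L(3, 1/((-2 - 1)*(-3))))*152 = (-74 + 13/7)*152 = -505/7*152 = -76760/7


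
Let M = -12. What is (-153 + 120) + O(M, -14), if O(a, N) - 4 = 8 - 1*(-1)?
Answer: -20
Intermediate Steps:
O(a, N) = 13 (O(a, N) = 4 + (8 - 1*(-1)) = 4 + (8 + 1) = 4 + 9 = 13)
(-153 + 120) + O(M, -14) = (-153 + 120) + 13 = -33 + 13 = -20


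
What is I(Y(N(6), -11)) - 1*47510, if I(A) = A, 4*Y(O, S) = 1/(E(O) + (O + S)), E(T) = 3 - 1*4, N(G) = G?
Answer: -1140241/24 ≈ -47510.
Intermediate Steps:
E(T) = -1 (E(T) = 3 - 4 = -1)
Y(O, S) = 1/(4*(-1 + O + S)) (Y(O, S) = 1/(4*(-1 + (O + S))) = 1/(4*(-1 + O + S)))
I(Y(N(6), -11)) - 1*47510 = 1/(4*(-1 + 6 - 11)) - 1*47510 = (1/4)/(-6) - 47510 = (1/4)*(-1/6) - 47510 = -1/24 - 47510 = -1140241/24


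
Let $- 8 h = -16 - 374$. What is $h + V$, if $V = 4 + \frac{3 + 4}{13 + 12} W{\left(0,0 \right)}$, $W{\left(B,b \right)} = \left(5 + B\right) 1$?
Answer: $\frac{1083}{20} \approx 54.15$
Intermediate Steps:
$W{\left(B,b \right)} = 5 + B$
$V = \frac{27}{5}$ ($V = 4 + \frac{3 + 4}{13 + 12} \left(5 + 0\right) = 4 + \frac{7}{25} \cdot 5 = 4 + \frac{7}{5} = \frac{27}{5} \approx 5.4$)
$h = \frac{195}{4}$ ($h = - \frac{-16 - 374}{8} = \left(- \frac{1}{8}\right) \left(-390\right) = \frac{195}{4} \approx 48.75$)
$h + V = \frac{195}{4} + \frac{27}{5} = \frac{1083}{20}$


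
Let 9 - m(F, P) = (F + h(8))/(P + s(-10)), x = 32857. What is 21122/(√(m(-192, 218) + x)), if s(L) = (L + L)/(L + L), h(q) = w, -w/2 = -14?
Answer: 10561*√1576322142/3598909 ≈ 116.51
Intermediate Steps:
w = 28 (w = -2*(-14) = 28)
h(q) = 28
s(L) = 1 (s(L) = (2*L)/((2*L)) = (2*L)*(1/(2*L)) = 1)
m(F, P) = 9 - (28 + F)/(1 + P) (m(F, P) = 9 - (F + 28)/(P + 1) = 9 - (28 + F)/(1 + P))
21122/(√(m(-192, 218) + x)) = 21122/(√((-19 - 1*(-192) + 9*218)/(1 + 218) + 32857)) = 21122/(√((-19 + 192 + 1962)/219 + 32857)) = 21122/(√((1/219)*2135 + 32857)) = 21122/(√(2135/219 + 32857)) = 21122/(√(7197818/219)) = 21122/((√1576322142/219)) = 21122*(√1576322142/7197818) = 10561*√1576322142/3598909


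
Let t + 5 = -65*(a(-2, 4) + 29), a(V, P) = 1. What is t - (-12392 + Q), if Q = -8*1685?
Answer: 23917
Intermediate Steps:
Q = -13480
t = -1955 (t = -5 - 65*(1 + 29) = -5 - 65*30 = -5 - 1950 = -1955)
t - (-12392 + Q) = -1955 - (-12392 - 13480) = -1955 - 1*(-25872) = -1955 + 25872 = 23917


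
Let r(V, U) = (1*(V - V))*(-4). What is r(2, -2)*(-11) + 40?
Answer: 40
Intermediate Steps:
r(V, U) = 0 (r(V, U) = (1*0)*(-4) = 0*(-4) = 0)
r(2, -2)*(-11) + 40 = 0*(-11) + 40 = 0 + 40 = 40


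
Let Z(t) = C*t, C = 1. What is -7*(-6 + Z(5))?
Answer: 7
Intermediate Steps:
Z(t) = t (Z(t) = 1*t = t)
-7*(-6 + Z(5)) = -7*(-6 + 5) = -7*(-1) = 7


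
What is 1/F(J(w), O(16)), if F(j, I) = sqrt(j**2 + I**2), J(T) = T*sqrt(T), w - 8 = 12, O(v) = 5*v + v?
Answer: sqrt(269)/2152 ≈ 0.0076214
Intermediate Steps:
O(v) = 6*v
w = 20 (w = 8 + 12 = 20)
J(T) = T**(3/2)
F(j, I) = sqrt(I**2 + j**2)
1/F(J(w), O(16)) = 1/(sqrt((6*16)**2 + (20**(3/2))**2)) = 1/(sqrt(96**2 + (40*sqrt(5))**2)) = 1/(sqrt(9216 + 8000)) = 1/(sqrt(17216)) = 1/(8*sqrt(269)) = sqrt(269)/2152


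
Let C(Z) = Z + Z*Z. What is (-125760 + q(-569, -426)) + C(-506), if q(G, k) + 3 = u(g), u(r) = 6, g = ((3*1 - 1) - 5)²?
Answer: 129773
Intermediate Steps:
C(Z) = Z + Z²
g = 9 (g = ((3 - 1) - 5)² = (2 - 5)² = (-3)² = 9)
q(G, k) = 3 (q(G, k) = -3 + 6 = 3)
(-125760 + q(-569, -426)) + C(-506) = (-125760 + 3) - 506*(1 - 506) = -125757 - 506*(-505) = -125757 + 255530 = 129773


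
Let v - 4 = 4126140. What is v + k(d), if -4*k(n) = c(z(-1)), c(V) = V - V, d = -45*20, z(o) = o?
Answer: 4126144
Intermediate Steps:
d = -900
v = 4126144 (v = 4 + 4126140 = 4126144)
c(V) = 0
k(n) = 0 (k(n) = -¼*0 = 0)
v + k(d) = 4126144 + 0 = 4126144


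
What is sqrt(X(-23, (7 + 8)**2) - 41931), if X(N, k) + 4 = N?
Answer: 9*I*sqrt(518) ≈ 204.84*I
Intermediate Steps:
X(N, k) = -4 + N
sqrt(X(-23, (7 + 8)**2) - 41931) = sqrt((-4 - 23) - 41931) = sqrt(-27 - 41931) = sqrt(-41958) = 9*I*sqrt(518)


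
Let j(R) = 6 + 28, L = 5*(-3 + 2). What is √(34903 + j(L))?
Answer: 7*√713 ≈ 186.91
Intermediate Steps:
L = -5 (L = 5*(-1) = -5)
j(R) = 34
√(34903 + j(L)) = √(34903 + 34) = √34937 = 7*√713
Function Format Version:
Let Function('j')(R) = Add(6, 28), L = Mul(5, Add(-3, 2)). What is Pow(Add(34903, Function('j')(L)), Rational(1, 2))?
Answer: Mul(7, Pow(713, Rational(1, 2))) ≈ 186.91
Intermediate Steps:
L = -5 (L = Mul(5, -1) = -5)
Function('j')(R) = 34
Pow(Add(34903, Function('j')(L)), Rational(1, 2)) = Pow(Add(34903, 34), Rational(1, 2)) = Pow(34937, Rational(1, 2)) = Mul(7, Pow(713, Rational(1, 2)))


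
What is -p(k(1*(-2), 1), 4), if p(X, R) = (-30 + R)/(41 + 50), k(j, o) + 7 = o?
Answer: 2/7 ≈ 0.28571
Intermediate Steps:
k(j, o) = -7 + o
p(X, R) = -30/91 + R/91 (p(X, R) = (-30 + R)/91 = (-30 + R)*(1/91) = -30/91 + R/91)
-p(k(1*(-2), 1), 4) = -(-30/91 + (1/91)*4) = -(-30/91 + 4/91) = -1*(-2/7) = 2/7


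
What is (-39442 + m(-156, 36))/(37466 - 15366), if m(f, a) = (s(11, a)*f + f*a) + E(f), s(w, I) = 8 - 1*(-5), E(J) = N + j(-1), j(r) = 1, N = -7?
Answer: -11773/5525 ≈ -2.1309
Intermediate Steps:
E(J) = -6 (E(J) = -7 + 1 = -6)
s(w, I) = 13 (s(w, I) = 8 + 5 = 13)
m(f, a) = -6 + 13*f + a*f (m(f, a) = (13*f + f*a) - 6 = (13*f + a*f) - 6 = -6 + 13*f + a*f)
(-39442 + m(-156, 36))/(37466 - 15366) = (-39442 + (-6 + 13*(-156) + 36*(-156)))/(37466 - 15366) = (-39442 + (-6 - 2028 - 5616))/22100 = (-39442 - 7650)*(1/22100) = -47092*1/22100 = -11773/5525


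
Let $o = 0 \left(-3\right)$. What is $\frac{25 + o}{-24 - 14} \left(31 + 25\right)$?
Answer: $- \frac{700}{19} \approx -36.842$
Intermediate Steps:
$o = 0$
$\frac{25 + o}{-24 - 14} \left(31 + 25\right) = \frac{25 + 0}{-24 - 14} \left(31 + 25\right) = \frac{25}{-38} \cdot 56 = 25 \left(- \frac{1}{38}\right) 56 = \left(- \frac{25}{38}\right) 56 = - \frac{700}{19}$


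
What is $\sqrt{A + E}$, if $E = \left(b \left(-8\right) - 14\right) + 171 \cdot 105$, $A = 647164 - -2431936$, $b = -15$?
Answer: $3 \sqrt{344129} \approx 1759.9$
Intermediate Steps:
$A = 3079100$ ($A = 647164 + 2431936 = 3079100$)
$E = 18061$ ($E = \left(\left(-15\right) \left(-8\right) - 14\right) + 171 \cdot 105 = \left(120 - 14\right) + 17955 = 106 + 17955 = 18061$)
$\sqrt{A + E} = \sqrt{3079100 + 18061} = \sqrt{3097161} = 3 \sqrt{344129}$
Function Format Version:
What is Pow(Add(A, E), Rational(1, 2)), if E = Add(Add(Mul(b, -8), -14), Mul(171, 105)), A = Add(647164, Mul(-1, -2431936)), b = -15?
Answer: Mul(3, Pow(344129, Rational(1, 2))) ≈ 1759.9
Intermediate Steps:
A = 3079100 (A = Add(647164, 2431936) = 3079100)
E = 18061 (E = Add(Add(Mul(-15, -8), -14), Mul(171, 105)) = Add(Add(120, -14), 17955) = Add(106, 17955) = 18061)
Pow(Add(A, E), Rational(1, 2)) = Pow(Add(3079100, 18061), Rational(1, 2)) = Pow(3097161, Rational(1, 2)) = Mul(3, Pow(344129, Rational(1, 2)))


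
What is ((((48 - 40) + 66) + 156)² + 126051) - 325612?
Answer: -146661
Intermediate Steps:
((((48 - 40) + 66) + 156)² + 126051) - 325612 = (((8 + 66) + 156)² + 126051) - 325612 = ((74 + 156)² + 126051) - 325612 = (230² + 126051) - 325612 = (52900 + 126051) - 325612 = 178951 - 325612 = -146661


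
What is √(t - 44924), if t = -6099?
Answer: I*√51023 ≈ 225.88*I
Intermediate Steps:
√(t - 44924) = √(-6099 - 44924) = √(-51023) = I*√51023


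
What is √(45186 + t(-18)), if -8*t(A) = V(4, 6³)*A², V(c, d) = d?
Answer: √36438 ≈ 190.89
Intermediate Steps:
t(A) = -27*A² (t(A) = -6³*A²/8 = -27*A²)
√(45186 + t(-18)) = √(45186 - 27*(-18)²) = √(45186 - 27*324) = √(45186 - 8748) = √36438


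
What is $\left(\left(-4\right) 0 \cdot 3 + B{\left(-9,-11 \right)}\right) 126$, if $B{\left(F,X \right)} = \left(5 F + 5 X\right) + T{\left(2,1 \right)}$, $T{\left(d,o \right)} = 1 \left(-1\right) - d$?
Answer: $-12978$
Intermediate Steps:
$T{\left(d,o \right)} = -1 - d$
$B{\left(F,X \right)} = -3 + 5 F + 5 X$ ($B{\left(F,X \right)} = \left(5 F + 5 X\right) - 3 = -3 + 5 F + 5 X$)
$\left(\left(-4\right) 0 \cdot 3 + B{\left(-9,-11 \right)}\right) 126 = \left(\left(-4\right) 0 \cdot 3 + \left(-3 + 5 \left(-9\right) + 5 \left(-11\right)\right)\right) 126 = \left(0 \cdot 3 - 103\right) 126 = \left(0 - 103\right) 126 = \left(-103\right) 126 = -12978$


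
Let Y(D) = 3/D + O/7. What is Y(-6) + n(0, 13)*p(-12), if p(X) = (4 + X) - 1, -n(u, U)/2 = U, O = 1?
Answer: 3271/14 ≈ 233.64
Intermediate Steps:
Y(D) = ⅐ + 3/D (Y(D) = 3/D + 1/7 = 3/D + 1*(⅐) = 3/D + ⅐ = ⅐ + 3/D)
n(u, U) = -2*U
p(X) = 3 + X
Y(-6) + n(0, 13)*p(-12) = (⅐)*(21 - 6)/(-6) + (-2*13)*(3 - 12) = (⅐)*(-⅙)*15 - 26*(-9) = -5/14 + 234 = 3271/14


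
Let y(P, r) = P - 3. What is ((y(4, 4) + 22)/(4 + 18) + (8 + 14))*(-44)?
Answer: -1014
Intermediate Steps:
y(P, r) = -3 + P
((y(4, 4) + 22)/(4 + 18) + (8 + 14))*(-44) = (((-3 + 4) + 22)/(4 + 18) + (8 + 14))*(-44) = ((1 + 22)/22 + 22)*(-44) = (23*(1/22) + 22)*(-44) = (23/22 + 22)*(-44) = (507/22)*(-44) = -1014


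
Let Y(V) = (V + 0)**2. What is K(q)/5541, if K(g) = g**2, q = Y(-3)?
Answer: 27/1847 ≈ 0.014618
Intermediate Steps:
Y(V) = V**2
q = 9 (q = (-3)**2 = 9)
K(q)/5541 = 9**2/5541 = 81*(1/5541) = 27/1847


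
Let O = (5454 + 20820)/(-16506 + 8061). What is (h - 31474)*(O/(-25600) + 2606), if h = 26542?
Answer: -115777955735307/9008000 ≈ -1.2853e+7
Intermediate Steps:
O = -8758/2815 (O = 26274/(-8445) = 26274*(-1/8445) = -8758/2815 ≈ -3.1112)
(h - 31474)*(O/(-25600) + 2606) = (26542 - 31474)*(-8758/2815/(-25600) + 2606) = -4932*(-8758/2815*(-1/25600) + 2606) = -4932*(4379/36032000 + 2606) = -4932*93899396379/36032000 = -115777955735307/9008000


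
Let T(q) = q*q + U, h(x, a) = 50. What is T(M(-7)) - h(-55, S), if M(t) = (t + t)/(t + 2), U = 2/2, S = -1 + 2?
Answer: -1029/25 ≈ -41.160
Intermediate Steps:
S = 1
U = 1 (U = 2*(½) = 1)
M(t) = 2*t/(2 + t) (M(t) = (2*t)/(2 + t) = 2*t/(2 + t))
T(q) = 1 + q² (T(q) = q*q + 1 = q² + 1 = 1 + q²)
T(M(-7)) - h(-55, S) = (1 + (2*(-7)/(2 - 7))²) - 1*50 = (1 + (2*(-7)/(-5))²) - 50 = (1 + (2*(-7)*(-⅕))²) - 50 = (1 + (14/5)²) - 50 = (1 + 196/25) - 50 = 221/25 - 50 = -1029/25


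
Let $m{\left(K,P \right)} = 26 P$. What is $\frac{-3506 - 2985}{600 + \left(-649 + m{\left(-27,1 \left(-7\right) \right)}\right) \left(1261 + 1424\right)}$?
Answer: $\frac{6491}{2230635} \approx 0.0029099$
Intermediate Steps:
$\frac{-3506 - 2985}{600 + \left(-649 + m{\left(-27,1 \left(-7\right) \right)}\right) \left(1261 + 1424\right)} = \frac{-3506 - 2985}{600 + \left(-649 + 26 \cdot 1 \left(-7\right)\right) \left(1261 + 1424\right)} = - \frac{6491}{600 + \left(-649 + 26 \left(-7\right)\right) 2685} = - \frac{6491}{600 + \left(-649 - 182\right) 2685} = - \frac{6491}{600 - 2231235} = - \frac{6491}{-2230635} = \left(-6491\right) \left(- \frac{1}{2230635}\right) = \frac{6491}{2230635}$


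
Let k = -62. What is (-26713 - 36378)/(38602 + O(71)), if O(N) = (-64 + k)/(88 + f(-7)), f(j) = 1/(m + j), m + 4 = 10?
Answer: -1829639/1119416 ≈ -1.6345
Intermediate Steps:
m = 6 (m = -4 + 10 = 6)
f(j) = 1/(6 + j)
O(N) = -42/29 (O(N) = (-64 - 62)/(88 + 1/(6 - 7)) = -126/(88 + 1/(-1)) = -126/(88 - 1) = -126/87 = -126*1/87 = -42/29)
(-26713 - 36378)/(38602 + O(71)) = (-26713 - 36378)/(38602 - 42/29) = -63091/1119416/29 = -63091*29/1119416 = -1829639/1119416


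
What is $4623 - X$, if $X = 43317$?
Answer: $-38694$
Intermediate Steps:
$4623 - X = 4623 - 43317 = -38694$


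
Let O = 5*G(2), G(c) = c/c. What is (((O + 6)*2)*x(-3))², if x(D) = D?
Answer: 4356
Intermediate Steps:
G(c) = 1
O = 5 (O = 5*1 = 5)
(((O + 6)*2)*x(-3))² = (((5 + 6)*2)*(-3))² = ((11*2)*(-3))² = (22*(-3))² = (-66)² = 4356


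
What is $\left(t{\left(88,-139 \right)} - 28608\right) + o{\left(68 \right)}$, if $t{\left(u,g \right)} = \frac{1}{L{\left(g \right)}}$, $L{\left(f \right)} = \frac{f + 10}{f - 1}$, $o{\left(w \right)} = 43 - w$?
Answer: $- \frac{3693517}{129} \approx -28632.0$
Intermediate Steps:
$L{\left(f \right)} = \frac{10 + f}{-1 + f}$
$t{\left(u,g \right)} = \frac{-1 + g}{10 + g}$ ($t{\left(u,g \right)} = \frac{1}{\frac{1}{-1 + g} \left(10 + g\right)} = \frac{-1 + g}{10 + g}$)
$\left(t{\left(88,-139 \right)} - 28608\right) + o{\left(68 \right)} = \left(\frac{-1 - 139}{10 - 139} - 28608\right) + \left(43 - 68\right) = \left(\frac{1}{-129} \left(-140\right) - 28608\right) + \left(43 - 68\right) = \left(\left(- \frac{1}{129}\right) \left(-140\right) - 28608\right) - 25 = \left(\frac{140}{129} - 28608\right) - 25 = - \frac{3690292}{129} - 25 = - \frac{3693517}{129}$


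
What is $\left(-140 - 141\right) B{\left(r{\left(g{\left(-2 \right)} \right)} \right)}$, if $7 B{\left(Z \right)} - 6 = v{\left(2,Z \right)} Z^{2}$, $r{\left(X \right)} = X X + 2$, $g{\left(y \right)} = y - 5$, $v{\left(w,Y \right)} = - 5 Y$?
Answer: $\frac{186372969}{7} \approx 2.6625 \cdot 10^{7}$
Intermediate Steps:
$g{\left(y \right)} = -5 + y$
$r{\left(X \right)} = 2 + X^{2}$ ($r{\left(X \right)} = X^{2} + 2 = 2 + X^{2}$)
$B{\left(Z \right)} = \frac{6}{7} - \frac{5 Z^{3}}{7}$ ($B{\left(Z \right)} = \frac{6}{7} + \frac{- 5 Z Z^{2}}{7} = \frac{6}{7} + \frac{\left(-5\right) Z^{3}}{7} = \frac{6}{7} - \frac{5 Z^{3}}{7}$)
$\left(-140 - 141\right) B{\left(r{\left(g{\left(-2 \right)} \right)} \right)} = \left(-140 - 141\right) \left(\frac{6}{7} - \frac{5 \left(2 + \left(-5 - 2\right)^{2}\right)^{3}}{7}\right) = - 281 \left(\frac{6}{7} - \frac{5 \left(2 + \left(-7\right)^{2}\right)^{3}}{7}\right) = - 281 \left(\frac{6}{7} - \frac{5 \left(2 + 49\right)^{3}}{7}\right) = - 281 \left(\frac{6}{7} - \frac{5 \cdot 51^{3}}{7}\right) = - 281 \left(\frac{6}{7} - \frac{663255}{7}\right) = \left(-281\right) \left(- \frac{663249}{7}\right) = \frac{186372969}{7}$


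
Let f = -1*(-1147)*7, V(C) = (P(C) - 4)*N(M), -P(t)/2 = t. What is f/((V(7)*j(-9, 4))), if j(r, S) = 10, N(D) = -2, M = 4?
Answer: 8029/360 ≈ 22.303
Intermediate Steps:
P(t) = -2*t
V(C) = 8 + 4*C (V(C) = (-2*C - 4)*(-2) = (-4 - 2*C)*(-2) = 8 + 4*C)
f = 8029 (f = 1147*7 = 8029)
f/((V(7)*j(-9, 4))) = 8029/(((8 + 4*7)*10)) = 8029/(((8 + 28)*10)) = 8029/((36*10)) = 8029/360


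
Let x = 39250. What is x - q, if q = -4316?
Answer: 43566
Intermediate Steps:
x - q = 39250 - 1*(-4316) = 39250 + 4316 = 43566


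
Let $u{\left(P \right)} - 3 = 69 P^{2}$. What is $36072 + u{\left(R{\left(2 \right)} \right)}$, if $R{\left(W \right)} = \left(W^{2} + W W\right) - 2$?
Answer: $38559$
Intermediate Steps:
$R{\left(W \right)} = -2 + 2 W^{2}$ ($R{\left(W \right)} = \left(W^{2} + W^{2}\right) - 2 = 2 W^{2} - 2 = -2 + 2 W^{2}$)
$u{\left(P \right)} = 3 + 69 P^{2}$
$36072 + u{\left(R{\left(2 \right)} \right)} = 36072 + \left(3 + 69 \left(-2 + 2 \cdot 2^{2}\right)^{2}\right) = 36072 + \left(3 + 69 \left(-2 + 2 \cdot 4\right)^{2}\right) = 36072 + \left(3 + 69 \left(-2 + 8\right)^{2}\right) = 36072 + \left(3 + 69 \cdot 6^{2}\right) = 36072 + \left(3 + 69 \cdot 36\right) = 36072 + \left(3 + 2484\right) = 36072 + 2487 = 38559$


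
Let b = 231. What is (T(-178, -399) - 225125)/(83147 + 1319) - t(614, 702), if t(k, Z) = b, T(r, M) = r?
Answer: -19736949/84466 ≈ -233.67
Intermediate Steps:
t(k, Z) = 231
(T(-178, -399) - 225125)/(83147 + 1319) - t(614, 702) = (-178 - 225125)/(83147 + 1319) - 1*231 = -225303/84466 - 231 = -19736949/84466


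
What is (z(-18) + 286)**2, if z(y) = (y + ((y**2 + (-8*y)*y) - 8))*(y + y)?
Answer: 6867436900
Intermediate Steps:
z(y) = 2*y*(-8 + y - 7*y**2) (z(y) = (y + ((y**2 - 8*y**2) - 8))*(2*y) = (y + (-7*y**2 - 8))*(2*y) = (y + (-8 - 7*y**2))*(2*y) = (-8 + y - 7*y**2)*(2*y) = 2*y*(-8 + y - 7*y**2))
(z(-18) + 286)**2 = (2*(-18)*(-8 - 18 - 7*(-18)**2) + 286)**2 = (2*(-18)*(-8 - 18 - 7*324) + 286)**2 = (2*(-18)*(-8 - 18 - 2268) + 286)**2 = (2*(-18)*(-2294) + 286)**2 = (82584 + 286)**2 = 82870**2 = 6867436900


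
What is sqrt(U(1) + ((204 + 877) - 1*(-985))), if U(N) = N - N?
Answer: sqrt(2066) ≈ 45.453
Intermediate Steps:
U(N) = 0
sqrt(U(1) + ((204 + 877) - 1*(-985))) = sqrt(0 + ((204 + 877) - 1*(-985))) = sqrt(0 + (1081 + 985)) = sqrt(0 + 2066) = sqrt(2066)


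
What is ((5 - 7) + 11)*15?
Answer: 135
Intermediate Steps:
((5 - 7) + 11)*15 = (-2 + 11)*15 = 9*15 = 135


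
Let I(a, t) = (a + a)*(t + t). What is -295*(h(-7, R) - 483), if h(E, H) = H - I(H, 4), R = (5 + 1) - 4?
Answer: 151335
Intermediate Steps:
I(a, t) = 4*a*t (I(a, t) = (2*a)*(2*t) = 4*a*t)
R = 2 (R = 6 - 4 = 2)
h(E, H) = -15*H (h(E, H) = H - 4*H*4 = H - 16*H = -15*H)
-295*(h(-7, R) - 483) = -295*(-15*2 - 483) = -295*(-30 - 483) = -295*(-513) = 151335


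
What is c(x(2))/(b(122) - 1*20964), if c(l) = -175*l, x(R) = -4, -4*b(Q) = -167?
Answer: -2800/83689 ≈ -0.033457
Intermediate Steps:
b(Q) = 167/4 (b(Q) = -¼*(-167) = 167/4)
c(x(2))/(b(122) - 1*20964) = (-175*(-4))/(167/4 - 1*20964) = 700/(167/4 - 20964) = 700/(-83689/4) = 700*(-4/83689) = -2800/83689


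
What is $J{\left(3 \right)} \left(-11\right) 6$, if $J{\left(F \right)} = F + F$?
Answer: $-396$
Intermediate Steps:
$J{\left(F \right)} = 2 F$
$J{\left(3 \right)} \left(-11\right) 6 = 2 \cdot 3 \left(-11\right) 6 = 6 \left(-11\right) 6 = \left(-66\right) 6 = -396$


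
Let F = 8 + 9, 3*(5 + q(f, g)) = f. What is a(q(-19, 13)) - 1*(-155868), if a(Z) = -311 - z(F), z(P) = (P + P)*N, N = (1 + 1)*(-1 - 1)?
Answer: 155693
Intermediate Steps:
q(f, g) = -5 + f/3
F = 17
N = -4 (N = 2*(-2) = -4)
z(P) = -8*P (z(P) = (P + P)*(-4) = (2*P)*(-4) = -8*P)
a(Z) = -175 (a(Z) = -311 - (-8)*17 = -311 - 1*(-136) = -311 + 136 = -175)
a(q(-19, 13)) - 1*(-155868) = -175 - 1*(-155868) = -175 + 155868 = 155693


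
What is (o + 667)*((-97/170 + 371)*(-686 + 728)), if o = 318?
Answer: 260519301/17 ≈ 1.5325e+7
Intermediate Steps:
(o + 667)*((-97/170 + 371)*(-686 + 728)) = (318 + 667)*((-97/170 + 371)*(-686 + 728)) = 985*((-97*1/170 + 371)*42) = 985*((-97/170 + 371)*42) = 985*((62973/170)*42) = 985*(1322433/85) = 260519301/17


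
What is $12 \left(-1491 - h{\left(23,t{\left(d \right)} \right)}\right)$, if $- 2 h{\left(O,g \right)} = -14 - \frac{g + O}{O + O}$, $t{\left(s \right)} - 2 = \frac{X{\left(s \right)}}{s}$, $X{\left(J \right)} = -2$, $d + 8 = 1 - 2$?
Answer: $- \frac{1240571}{69} \approx -17979.0$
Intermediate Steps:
$d = -9$ ($d = -8 + \left(1 - 2\right) = -8 - 1 = -9$)
$t{\left(s \right)} = 2 - \frac{2}{s}$
$h{\left(O,g \right)} = 7 + \frac{O + g}{4 O}$ ($h{\left(O,g \right)} = - \frac{-14 - \frac{g + O}{O + O}}{2} = - \frac{-14 - \frac{O + g}{2 O}}{2} = 7 + \frac{O + g}{4 O}$)
$12 \left(-1491 - h{\left(23,t{\left(d \right)} \right)}\right) = 12 \left(-1491 - \frac{\left(2 - \frac{2}{-9}\right) + 29 \cdot 23}{4 \cdot 23}\right) = 12 \left(-1491 - \frac{1}{4} \cdot \frac{1}{23} \left(\left(2 - - \frac{2}{9}\right) + 667\right)\right) = 12 \left(-1491 - \frac{1}{4} \cdot \frac{1}{23} \left(\left(2 + \frac{2}{9}\right) + 667\right)\right) = 12 \left(-1491 - \frac{1}{4} \cdot \frac{1}{23} \left(\frac{20}{9} + 667\right)\right) = 12 \left(-1491 - \frac{1}{4} \cdot \frac{1}{23} \cdot \frac{6023}{9}\right) = 12 \left(-1491 - \frac{6023}{828}\right) = 12 \left(- \frac{1240571}{828}\right) = - \frac{1240571}{69}$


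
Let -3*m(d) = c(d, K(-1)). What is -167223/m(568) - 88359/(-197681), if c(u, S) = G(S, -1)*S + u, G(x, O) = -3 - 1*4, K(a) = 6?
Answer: 99216906423/103980206 ≈ 954.19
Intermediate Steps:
G(x, O) = -7 (G(x, O) = -3 - 4 = -7)
c(u, S) = u - 7*S (c(u, S) = -7*S + u = u - 7*S)
m(d) = 14 - d/3 (m(d) = -(d - 7*6)/3 = -(d - 42)/3 = -(-42 + d)/3 = 14 - d/3)
-167223/m(568) - 88359/(-197681) = -167223/(14 - ⅓*568) - 88359/(-197681) = -167223/(14 - 568/3) - 88359*(-1/197681) = -167223/(-526/3) + 88359/197681 = -167223*(-3/526) + 88359/197681 = 501669/526 + 88359/197681 = 99216906423/103980206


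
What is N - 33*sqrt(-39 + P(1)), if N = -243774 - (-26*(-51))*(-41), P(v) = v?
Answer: -189408 - 33*I*sqrt(38) ≈ -1.8941e+5 - 203.43*I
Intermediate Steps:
N = -189408 (N = -243774 - 1326*(-41) = -243774 - 1*(-54366) = -243774 + 54366 = -189408)
N - 33*sqrt(-39 + P(1)) = -189408 - 33*sqrt(-39 + 1) = -189408 - 33*sqrt(-38) = -189408 - 33*(I*sqrt(38)) = -189408 - 33*I*sqrt(38)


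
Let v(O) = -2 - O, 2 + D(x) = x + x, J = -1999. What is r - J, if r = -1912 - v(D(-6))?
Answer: 75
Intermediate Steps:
D(x) = -2 + 2*x (D(x) = -2 + (x + x) = -2 + 2*x)
r = -1924 (r = -1912 - (-2 - (-2 + 2*(-6))) = -1912 - (-2 - (-2 - 12)) = -1912 - (-2 - 1*(-14)) = -1912 - (-2 + 14) = -1912 - 1*12 = -1912 - 12 = -1924)
r - J = -1924 - 1*(-1999) = -1924 + 1999 = 75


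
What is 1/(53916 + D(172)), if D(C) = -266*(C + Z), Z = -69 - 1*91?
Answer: 1/50724 ≈ 1.9715e-5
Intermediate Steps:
Z = -160 (Z = -69 - 91 = -160)
D(C) = 42560 - 266*C (D(C) = -266*(C - 160) = -266*(-160 + C) = 42560 - 266*C)
1/(53916 + D(172)) = 1/(53916 + (42560 - 266*172)) = 1/(53916 + (42560 - 45752)) = 1/(53916 - 3192) = 1/50724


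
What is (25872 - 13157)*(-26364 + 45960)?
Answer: 249163140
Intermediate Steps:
(25872 - 13157)*(-26364 + 45960) = 12715*19596 = 249163140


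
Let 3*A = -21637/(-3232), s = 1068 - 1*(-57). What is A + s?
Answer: 10929637/9696 ≈ 1127.2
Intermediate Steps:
s = 1125 (s = 1068 + 57 = 1125)
A = 21637/9696 (A = (-21637/(-3232))/3 = (-21637*(-1/3232))/3 = (⅓)*(21637/3232) = 21637/9696 ≈ 2.2315)
A + s = 21637/9696 + 1125 = 10929637/9696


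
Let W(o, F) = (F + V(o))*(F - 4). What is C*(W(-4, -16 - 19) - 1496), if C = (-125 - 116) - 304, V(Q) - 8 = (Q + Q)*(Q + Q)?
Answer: 1601755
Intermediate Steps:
V(Q) = 8 + 4*Q² (V(Q) = 8 + (Q + Q)*(Q + Q) = 8 + (2*Q)*(2*Q) = 8 + 4*Q²)
C = -545 (C = -241 - 304 = -545)
W(o, F) = (-4 + F)*(8 + F + 4*o²) (W(o, F) = (F + (8 + 4*o²))*(F - 4) = (8 + F + 4*o²)*(-4 + F) = (-4 + F)*(8 + F + 4*o²))
C*(W(-4, -16 - 19) - 1496) = -545*((-32 + (-16 - 19)² - 16*(-4)² + 4*(-16 - 19) + 4*(-16 - 19)*(-4)²) - 1496) = -545*((-32 + (-35)² - 16*16 + 4*(-35) + 4*(-35)*16) - 1496) = -545*((-32 + 1225 - 256 - 140 - 2240) - 1496) = -545*(-1443 - 1496) = -545*(-2939) = 1601755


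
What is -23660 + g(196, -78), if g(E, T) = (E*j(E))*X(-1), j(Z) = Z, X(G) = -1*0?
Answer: -23660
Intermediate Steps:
X(G) = 0
g(E, T) = 0 (g(E, T) = (E*E)*0 = E²*0 = 0)
-23660 + g(196, -78) = -23660 + 0 = -23660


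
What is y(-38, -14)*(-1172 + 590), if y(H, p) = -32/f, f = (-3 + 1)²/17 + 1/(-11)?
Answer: 1160896/9 ≈ 1.2899e+5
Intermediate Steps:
f = 27/187 (f = (-2)²*(1/17) + 1*(-1/11) = 4*(1/17) - 1/11 = 4/17 - 1/11 = 27/187 ≈ 0.14439)
y(H, p) = -5984/27 (y(H, p) = -32/27/187 = -32*187/27 = -5984/27)
y(-38, -14)*(-1172 + 590) = -5984*(-1172 + 590)/27 = -5984/27*(-582) = 1160896/9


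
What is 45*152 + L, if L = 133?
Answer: 6973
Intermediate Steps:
45*152 + L = 45*152 + 133 = 6840 + 133 = 6973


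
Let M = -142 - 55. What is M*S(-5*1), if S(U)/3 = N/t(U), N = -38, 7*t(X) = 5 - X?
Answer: 78603/5 ≈ 15721.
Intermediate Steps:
t(X) = 5/7 - X/7 (t(X) = (5 - X)/7 = 5/7 - X/7)
S(U) = -114/(5/7 - U/7) (S(U) = 3*(-38/(5/7 - U/7)) = -114/(5/7 - U/7))
M = -197
M*S(-5*1) = -157206/(-5 - 5*1) = -157206/(-5 - 5) = -157206/(-10) = -157206*(-1)/10 = -197*(-399/5) = 78603/5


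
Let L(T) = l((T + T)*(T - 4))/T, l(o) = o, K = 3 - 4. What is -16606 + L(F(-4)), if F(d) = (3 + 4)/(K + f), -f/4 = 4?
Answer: -282452/17 ≈ -16615.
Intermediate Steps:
f = -16 (f = -4*4 = -16)
K = -1
F(d) = -7/17 (F(d) = (3 + 4)/(-1 - 16) = 7/(-17) = 7*(-1/17) = -7/17)
L(T) = -8 + 2*T (L(T) = ((T + T)*(T - 4))/T = ((2*T)*(-4 + T))/T = (2*T*(-4 + T))/T = -8 + 2*T)
-16606 + L(F(-4)) = -16606 + (-8 + 2*(-7/17)) = -16606 + (-8 - 14/17) = -16606 - 150/17 = -282452/17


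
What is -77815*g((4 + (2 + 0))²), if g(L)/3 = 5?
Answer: -1167225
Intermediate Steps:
g(L) = 15 (g(L) = 3*5 = 15)
-77815*g((4 + (2 + 0))²) = -77815*15 = -1167225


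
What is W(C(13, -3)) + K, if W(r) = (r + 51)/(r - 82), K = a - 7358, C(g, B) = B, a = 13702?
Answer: 539192/85 ≈ 6343.4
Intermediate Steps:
K = 6344 (K = 13702 - 7358 = 6344)
W(r) = (51 + r)/(-82 + r)
W(C(13, -3)) + K = (51 - 3)/(-82 - 3) + 6344 = 48/(-85) + 6344 = -1/85*48 + 6344 = -48/85 + 6344 = 539192/85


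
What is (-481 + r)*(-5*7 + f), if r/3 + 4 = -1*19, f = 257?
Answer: -122100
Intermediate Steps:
r = -69 (r = -12 + 3*(-1*19) = -12 + 3*(-19) = -12 - 57 = -69)
(-481 + r)*(-5*7 + f) = (-481 - 69)*(-5*7 + 257) = -550*(-35 + 257) = -550*222 = -122100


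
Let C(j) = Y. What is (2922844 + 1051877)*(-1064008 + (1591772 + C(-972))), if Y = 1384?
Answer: 2103215667708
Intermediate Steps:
C(j) = 1384
(2922844 + 1051877)*(-1064008 + (1591772 + C(-972))) = (2922844 + 1051877)*(-1064008 + (1591772 + 1384)) = 3974721*(-1064008 + 1593156) = 3974721*529148 = 2103215667708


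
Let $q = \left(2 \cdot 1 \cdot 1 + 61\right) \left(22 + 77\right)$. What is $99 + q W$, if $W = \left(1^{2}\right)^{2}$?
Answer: $6336$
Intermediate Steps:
$q = 6237$ ($q = \left(2 \cdot 1 + 61\right) 99 = \left(2 + 61\right) 99 = 63 \cdot 99 = 6237$)
$W = 1$ ($W = 1^{2} = 1$)
$99 + q W = 99 + 6237 \cdot 1 = 99 + 6237 = 6336$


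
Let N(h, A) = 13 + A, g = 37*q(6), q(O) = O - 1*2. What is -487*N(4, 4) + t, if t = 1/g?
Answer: -1225291/148 ≈ -8279.0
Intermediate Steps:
q(O) = -2 + O (q(O) = O - 2 = -2 + O)
g = 148 (g = 37*(-2 + 6) = 37*4 = 148)
t = 1/148 ≈ 0.0067568
-487*N(4, 4) + t = -487*(13 + 4) + 1/148 = -487*17 + 1/148 = -8279 + 1/148 = -1225291/148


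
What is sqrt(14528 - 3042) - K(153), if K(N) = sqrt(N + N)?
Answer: sqrt(11486) - 3*sqrt(34) ≈ 89.680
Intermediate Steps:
K(N) = sqrt(2)*sqrt(N) (K(N) = sqrt(2*N) = sqrt(2)*sqrt(N))
sqrt(14528 - 3042) - K(153) = sqrt(14528 - 3042) - sqrt(2)*sqrt(153) = sqrt(11486) - sqrt(2)*3*sqrt(17) = sqrt(11486) - 3*sqrt(34)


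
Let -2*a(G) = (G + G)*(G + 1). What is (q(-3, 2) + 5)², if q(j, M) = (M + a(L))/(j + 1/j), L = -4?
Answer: 64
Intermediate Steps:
a(G) = -G*(1 + G) (a(G) = -(G + G)*(G + 1)/2 = -2*G*(1 + G)/2 = -G*(1 + G))
q(j, M) = (-12 + M)/(j + 1/j) (q(j, M) = (M - 1*(-4)*(1 - 4))/(j + 1/j) = (M - 1*(-4)*(-3))/(j + 1/j) = (M - 12)/(j + 1/j) = (-12 + M)/(j + 1/j))
(q(-3, 2) + 5)² = (-3*(-12 + 2)/(1 + (-3)²) + 5)² = (-3*(-10)/(1 + 9) + 5)² = (-3*(-10)/10 + 5)² = (-3*⅒*(-10) + 5)² = (3 + 5)² = 8² = 64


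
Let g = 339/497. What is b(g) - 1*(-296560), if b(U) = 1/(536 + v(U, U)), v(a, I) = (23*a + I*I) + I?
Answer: 40496850987729/136555337 ≈ 2.9656e+5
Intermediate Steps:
v(a, I) = I + I**2 + 23*a (v(a, I) = (23*a + I**2) + I = (I**2 + 23*a) + I = I + I**2 + 23*a)
g = 339/497 (g = 339*(1/497) = 339/497 ≈ 0.68209)
b(U) = 1/(536 + U**2 + 24*U) (b(U) = 1/(536 + (U + U**2 + 23*U)) = 1/(536 + (U**2 + 24*U)) = 1/(536 + U**2 + 24*U))
b(g) - 1*(-296560) = 1/(536 + (339/497)**2 + 24*(339/497)) - 1*(-296560) = 1/(536 + 114921/247009 + 8136/497) + 296560 = 1/(136555337/247009) + 296560 = 247009/136555337 + 296560 = 40496850987729/136555337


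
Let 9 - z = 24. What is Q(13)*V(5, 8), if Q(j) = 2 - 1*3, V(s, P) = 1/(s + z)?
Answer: ⅒ ≈ 0.10000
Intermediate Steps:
z = -15 (z = 9 - 1*24 = 9 - 24 = -15)
V(s, P) = 1/(-15 + s) (V(s, P) = 1/(s - 15) = 1/(-15 + s))
Q(j) = -1 (Q(j) = 2 - 3 = -1)
Q(13)*V(5, 8) = -1/(-15 + 5) = -1/(-10) = -1*(-⅒) = ⅒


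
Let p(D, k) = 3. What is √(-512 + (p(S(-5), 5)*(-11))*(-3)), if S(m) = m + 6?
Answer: I*√413 ≈ 20.322*I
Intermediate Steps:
S(m) = 6 + m
√(-512 + (p(S(-5), 5)*(-11))*(-3)) = √(-512 + (3*(-11))*(-3)) = √(-512 - 33*(-3)) = √(-512 + 99) = √(-413) = I*√413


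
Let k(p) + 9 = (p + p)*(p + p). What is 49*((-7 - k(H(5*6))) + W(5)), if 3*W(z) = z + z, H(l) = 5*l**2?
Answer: -11906999216/3 ≈ -3.9690e+9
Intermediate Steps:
k(p) = -9 + 4*p**2 (k(p) = -9 + (p + p)*(p + p) = -9 + (2*p)*(2*p) = -9 + 4*p**2)
W(z) = 2*z/3 (W(z) = (z + z)/3 = (2*z)/3 = 2*z/3)
49*((-7 - k(H(5*6))) + W(5)) = 49*((-7 - (-9 + 4*(5*(5*6)**2)**2)) + (2/3)*5) = 49*((-7 - (-9 + 4*(5*30**2)**2)) + 10/3) = 49*((-7 - (-9 + 4*(5*900)**2)) + 10/3) = 49*((-7 - (-9 + 4*4500**2)) + 10/3) = 49*((-7 - (-9 + 4*20250000)) + 10/3) = 49*((-7 - (-9 + 81000000)) + 10/3) = 49*((-7 - 1*80999991) + 10/3) = 49*((-7 - 80999991) + 10/3) = 49*(-80999998 + 10/3) = 49*(-242999984/3) = -11906999216/3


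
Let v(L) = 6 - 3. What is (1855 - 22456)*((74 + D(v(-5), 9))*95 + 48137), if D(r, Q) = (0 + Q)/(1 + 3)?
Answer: -4563595323/4 ≈ -1.1409e+9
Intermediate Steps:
v(L) = 3
D(r, Q) = Q/4
(1855 - 22456)*((74 + D(v(-5), 9))*95 + 48137) = (1855 - 22456)*((74 + (1/4)*9)*95 + 48137) = -20601*((74 + 9/4)*95 + 48137) = -20601*((305/4)*95 + 48137) = -20601*(28975/4 + 48137) = -20601*221523/4 = -4563595323/4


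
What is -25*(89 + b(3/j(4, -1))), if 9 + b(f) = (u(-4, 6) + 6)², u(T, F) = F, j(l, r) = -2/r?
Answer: -5600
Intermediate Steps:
b(f) = 135 (b(f) = -9 + (6 + 6)² = -9 + 12² = -9 + 144 = 135)
-25*(89 + b(3/j(4, -1))) = -25*(89 + 135) = -25*224 = -5600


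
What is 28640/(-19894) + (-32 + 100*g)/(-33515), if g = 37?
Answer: -516420396/333373705 ≈ -1.5491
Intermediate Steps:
28640/(-19894) + (-32 + 100*g)/(-33515) = 28640/(-19894) + (-32 + 100*37)/(-33515) = 28640*(-1/19894) + (-32 + 3700)*(-1/33515) = -14320/9947 + 3668*(-1/33515) = -14320/9947 - 3668/33515 = -516420396/333373705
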